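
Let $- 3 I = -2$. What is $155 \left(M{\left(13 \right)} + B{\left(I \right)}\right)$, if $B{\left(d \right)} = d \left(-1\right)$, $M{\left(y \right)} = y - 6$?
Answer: $\frac{2945}{3} \approx 981.67$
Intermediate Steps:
$I = \frac{2}{3}$ ($I = \left(- \frac{1}{3}\right) \left(-2\right) = \frac{2}{3} \approx 0.66667$)
$M{\left(y \right)} = -6 + y$
$B{\left(d \right)} = - d$
$155 \left(M{\left(13 \right)} + B{\left(I \right)}\right) = 155 \left(\left(-6 + 13\right) - \frac{2}{3}\right) = 155 \left(7 - \frac{2}{3}\right) = 155 \cdot \frac{19}{3} = \frac{2945}{3}$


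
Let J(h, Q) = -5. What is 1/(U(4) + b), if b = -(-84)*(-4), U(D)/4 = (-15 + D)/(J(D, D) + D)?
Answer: -1/292 ≈ -0.0034247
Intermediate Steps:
U(D) = 4*(-15 + D)/(-5 + D) (U(D) = 4*((-15 + D)/(-5 + D)) = 4*(-15 + D)/(-5 + D))
b = -336 (b = -7*48 = -336)
1/(U(4) + b) = 1/(4*(-15 + 4)/(-5 + 4) - 336) = 1/(4*(-11)/(-1) - 336) = 1/(4*(-1)*(-11) - 336) = 1/(44 - 336) = 1/(-292) = -1/292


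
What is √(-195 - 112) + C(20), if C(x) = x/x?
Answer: 1 + I*√307 ≈ 1.0 + 17.521*I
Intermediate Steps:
C(x) = 1
√(-195 - 112) + C(20) = √(-195 - 112) + 1 = √(-307) + 1 = I*√307 + 1 = 1 + I*√307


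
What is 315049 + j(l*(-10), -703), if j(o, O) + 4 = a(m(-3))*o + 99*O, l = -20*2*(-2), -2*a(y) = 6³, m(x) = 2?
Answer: 331848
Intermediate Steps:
a(y) = -108 (a(y) = -½*6³ = -½*216 = -108)
l = 80 (l = -4*10*(-2) = -40*(-2) = 80)
j(o, O) = -4 - 108*o + 99*O (j(o, O) = -4 + (-108*o + 99*O) = -4 - 108*o + 99*O)
315049 + j(l*(-10), -703) = 315049 + (-4 - 8640*(-10) + 99*(-703)) = 315049 + (-4 - 108*(-800) - 69597) = 315049 + (-4 + 86400 - 69597) = 315049 + 16799 = 331848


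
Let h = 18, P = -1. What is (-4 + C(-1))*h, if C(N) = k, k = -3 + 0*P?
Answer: -126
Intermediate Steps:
k = -3 (k = -3 + 0*(-1) = -3 + 0 = -3)
C(N) = -3
(-4 + C(-1))*h = (-4 - 3)*18 = -7*18 = -126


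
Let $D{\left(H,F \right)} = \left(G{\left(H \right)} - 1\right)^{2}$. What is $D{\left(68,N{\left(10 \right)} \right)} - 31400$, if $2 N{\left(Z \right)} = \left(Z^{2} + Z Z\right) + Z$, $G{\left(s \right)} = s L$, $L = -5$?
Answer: $84881$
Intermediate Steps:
$G{\left(s \right)} = - 5 s$ ($G{\left(s \right)} = s \left(-5\right) = - 5 s$)
$N{\left(Z \right)} = Z^{2} + \frac{Z}{2}$ ($N{\left(Z \right)} = \frac{\left(Z^{2} + Z Z\right) + Z}{2} = \frac{\left(Z^{2} + Z^{2}\right) + Z}{2} = \frac{2 Z^{2} + Z}{2} = \frac{Z + 2 Z^{2}}{2} = Z^{2} + \frac{Z}{2}$)
$D{\left(H,F \right)} = \left(-1 - 5 H\right)^{2}$ ($D{\left(H,F \right)} = \left(- 5 H - 1\right)^{2} = \left(-1 - 5 H\right)^{2}$)
$D{\left(68,N{\left(10 \right)} \right)} - 31400 = \left(1 + 5 \cdot 68\right)^{2} - 31400 = \left(1 + 340\right)^{2} - 31400 = 341^{2} - 31400 = 116281 - 31400 = 84881$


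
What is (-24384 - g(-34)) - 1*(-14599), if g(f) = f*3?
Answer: -9683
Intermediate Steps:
g(f) = 3*f
(-24384 - g(-34)) - 1*(-14599) = (-24384 - 3*(-34)) - 1*(-14599) = (-24384 - 1*(-102)) + 14599 = (-24384 + 102) + 14599 = -24282 + 14599 = -9683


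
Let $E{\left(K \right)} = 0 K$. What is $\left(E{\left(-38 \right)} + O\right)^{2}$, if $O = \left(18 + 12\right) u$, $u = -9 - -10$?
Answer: $900$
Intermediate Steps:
$u = 1$ ($u = -9 + 10 = 1$)
$E{\left(K \right)} = 0$
$O = 30$ ($O = \left(18 + 12\right) 1 = 30 \cdot 1 = 30$)
$\left(E{\left(-38 \right)} + O\right)^{2} = \left(0 + 30\right)^{2} = 30^{2} = 900$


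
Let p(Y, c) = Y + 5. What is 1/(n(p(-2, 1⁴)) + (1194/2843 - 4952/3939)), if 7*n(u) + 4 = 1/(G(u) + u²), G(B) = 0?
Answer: -33595731/46790405 ≈ -0.71800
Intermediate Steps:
p(Y, c) = 5 + Y
n(u) = -4/7 + 1/(7*u²) (n(u) = -4/7 + 1/(7*(0 + u²)) = -4/7 + 1/(7*(u²)) = -4/7 + 1/(7*u²))
1/(n(p(-2, 1⁴)) + (1194/2843 - 4952/3939)) = 1/((-4/7 + 1/(7*(5 - 2)²)) + (1194/2843 - 4952/3939)) = 1/((-4/7 + (⅐)/3²) + (1194*(1/2843) - 4952*1/3939)) = 1/((-4/7 + (⅐)*(⅑)) + (1194/2843 - 4952/3939)) = 1/((-4/7 + 1/63) - 9375370/11198577) = 1/(-5/9 - 9375370/11198577) = 1/(-46790405/33595731) = -33595731/46790405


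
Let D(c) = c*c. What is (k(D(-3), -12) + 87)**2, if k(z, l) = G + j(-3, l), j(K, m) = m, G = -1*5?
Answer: 4900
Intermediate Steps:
D(c) = c**2
G = -5
k(z, l) = -5 + l
(k(D(-3), -12) + 87)**2 = ((-5 - 12) + 87)**2 = (-17 + 87)**2 = 70**2 = 4900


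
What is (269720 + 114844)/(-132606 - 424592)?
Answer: -192282/278599 ≈ -0.69018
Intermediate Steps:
(269720 + 114844)/(-132606 - 424592) = 384564/(-557198) = 384564*(-1/557198) = -192282/278599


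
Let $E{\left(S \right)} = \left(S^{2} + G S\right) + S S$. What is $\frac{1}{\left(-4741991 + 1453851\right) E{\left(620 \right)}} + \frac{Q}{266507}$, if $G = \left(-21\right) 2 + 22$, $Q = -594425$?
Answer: $- \frac{47691083915808597}{21382020778312000} \approx -2.2304$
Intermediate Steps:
$G = -20$ ($G = -42 + 22 = -20$)
$E{\left(S \right)} = - 20 S + 2 S^{2}$ ($E{\left(S \right)} = \left(S^{2} - 20 S\right) + S S = \left(S^{2} - 20 S\right) + S^{2} = - 20 S + 2 S^{2}$)
$\frac{1}{\left(-4741991 + 1453851\right) E{\left(620 \right)}} + \frac{Q}{266507} = \frac{1}{\left(-4741991 + 1453851\right) 2 \cdot 620 \left(-10 + 620\right)} - \frac{594425}{266507} = \frac{1}{\left(-3288140\right) 2 \cdot 620 \cdot 610} - \frac{19175}{8597} = - \frac{1}{3288140 \cdot 756400} - \frac{19175}{8597} = \left(- \frac{1}{3288140}\right) \frac{1}{756400} - \frac{19175}{8597} = - \frac{1}{2487149096000} - \frac{19175}{8597} = - \frac{47691083915808597}{21382020778312000}$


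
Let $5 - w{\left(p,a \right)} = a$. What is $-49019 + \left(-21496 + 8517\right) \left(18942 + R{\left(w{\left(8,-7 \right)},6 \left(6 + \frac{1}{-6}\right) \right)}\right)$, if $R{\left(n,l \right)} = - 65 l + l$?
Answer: $-216824277$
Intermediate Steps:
$w{\left(p,a \right)} = 5 - a$
$R{\left(n,l \right)} = - 64 l$
$-49019 + \left(-21496 + 8517\right) \left(18942 + R{\left(w{\left(8,-7 \right)},6 \left(6 + \frac{1}{-6}\right) \right)}\right) = -49019 + \left(-21496 + 8517\right) \left(18942 - 64 \cdot 6 \left(6 + \frac{1}{-6}\right)\right) = -49019 - 12979 \left(18942 - 64 \cdot 6 \left(6 - \frac{1}{6}\right)\right) = -49019 - 12979 \left(18942 - 64 \cdot 6 \cdot \frac{35}{6}\right) = -49019 - 12979 \left(18942 - 2240\right) = -49019 - 216775258 = -216824277$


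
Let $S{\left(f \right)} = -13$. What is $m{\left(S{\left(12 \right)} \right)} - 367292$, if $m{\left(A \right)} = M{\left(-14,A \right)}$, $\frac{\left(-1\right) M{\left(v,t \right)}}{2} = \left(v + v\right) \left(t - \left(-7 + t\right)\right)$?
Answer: $-366900$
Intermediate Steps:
$M{\left(v,t \right)} = - 28 v$ ($M{\left(v,t \right)} = - 2 \left(v + v\right) \left(t - \left(-7 + t\right)\right) = - 2 \cdot 2 v 7 = - 2 \cdot 14 v = - 28 v$)
$m{\left(A \right)} = 392$ ($m{\left(A \right)} = \left(-28\right) \left(-14\right) = 392$)
$m{\left(S{\left(12 \right)} \right)} - 367292 = 392 - 367292 = -366900$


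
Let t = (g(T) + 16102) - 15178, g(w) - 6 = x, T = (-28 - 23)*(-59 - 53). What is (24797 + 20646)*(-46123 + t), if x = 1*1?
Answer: -2053660056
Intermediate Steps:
x = 1
T = 5712 (T = -51*(-112) = 5712)
g(w) = 7 (g(w) = 6 + 1 = 7)
t = 931 (t = (7 + 16102) - 15178 = 16109 - 15178 = 931)
(24797 + 20646)*(-46123 + t) = (24797 + 20646)*(-46123 + 931) = 45443*(-45192) = -2053660056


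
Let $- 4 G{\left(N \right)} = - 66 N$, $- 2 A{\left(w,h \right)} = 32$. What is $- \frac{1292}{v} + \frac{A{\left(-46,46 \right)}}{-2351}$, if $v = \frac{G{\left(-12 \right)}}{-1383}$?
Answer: $- \frac{700141378}{77583} \approx -9024.4$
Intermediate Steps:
$A{\left(w,h \right)} = -16$ ($A{\left(w,h \right)} = \left(- \frac{1}{2}\right) 32 = -16$)
$G{\left(N \right)} = \frac{33 N}{2}$ ($G{\left(N \right)} = - \frac{\left(-66\right) N}{4} = \frac{33 N}{2}$)
$v = \frac{66}{461}$ ($v = \frac{\frac{33}{2} \left(-12\right)}{-1383} = \left(-198\right) \left(- \frac{1}{1383}\right) = \frac{66}{461} \approx 0.14317$)
$- \frac{1292}{v} + \frac{A{\left(-46,46 \right)}}{-2351} = - \frac{1292}{\frac{66}{461}} - \frac{16}{-2351} = \left(-1292\right) \frac{461}{66} - - \frac{16}{2351} = - \frac{297806}{33} + \frac{16}{2351} = - \frac{700141378}{77583}$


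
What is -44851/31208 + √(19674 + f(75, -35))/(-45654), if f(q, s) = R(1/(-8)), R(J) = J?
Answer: -44851/31208 - √314782/182616 ≈ -1.4402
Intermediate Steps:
f(q, s) = -⅛ (f(q, s) = 1/(-8) = -⅛)
-44851/31208 + √(19674 + f(75, -35))/(-45654) = -44851/31208 + √(19674 - ⅛)/(-45654) = -44851*1/31208 + √(157391/8)*(-1/45654) = -44851/31208 + (√314782/4)*(-1/45654) = -44851/31208 - √314782/182616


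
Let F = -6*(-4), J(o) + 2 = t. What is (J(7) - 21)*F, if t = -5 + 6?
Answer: -528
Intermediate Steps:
t = 1
J(o) = -1 (J(o) = -2 + 1 = -1)
F = 24
(J(7) - 21)*F = (-1 - 21)*24 = -22*24 = -528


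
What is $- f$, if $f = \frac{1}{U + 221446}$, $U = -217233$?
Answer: $- \frac{1}{4213} \approx -0.00023736$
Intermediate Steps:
$f = \frac{1}{4213}$ ($f = \frac{1}{-217233 + 221446} = \frac{1}{4213} \approx 0.00023736$)
$- f = \left(-1\right) \frac{1}{4213} = - \frac{1}{4213}$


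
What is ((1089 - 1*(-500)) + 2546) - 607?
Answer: 3528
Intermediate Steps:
((1089 - 1*(-500)) + 2546) - 607 = ((1089 + 500) + 2546) - 607 = (1589 + 2546) - 607 = 4135 - 607 = 3528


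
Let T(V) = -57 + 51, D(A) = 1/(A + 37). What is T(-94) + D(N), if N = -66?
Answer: -175/29 ≈ -6.0345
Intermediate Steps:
D(A) = 1/(37 + A)
T(V) = -6
T(-94) + D(N) = -6 + 1/(37 - 66) = -6 + 1/(-29) = -6 - 1/29 = -175/29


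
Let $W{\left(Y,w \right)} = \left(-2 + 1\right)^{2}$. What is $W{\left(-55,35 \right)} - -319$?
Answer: $320$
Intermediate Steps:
$W{\left(Y,w \right)} = 1$ ($W{\left(Y,w \right)} = \left(-1\right)^{2} = 1$)
$W{\left(-55,35 \right)} - -319 = 1 - -319 = 1 + 319 = 320$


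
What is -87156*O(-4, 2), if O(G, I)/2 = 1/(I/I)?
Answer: -174312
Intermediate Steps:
O(G, I) = 2 (O(G, I) = 2/((I/I)) = 2/1 = 2*1 = 2)
-87156*O(-4, 2) = -87156*2 = -174312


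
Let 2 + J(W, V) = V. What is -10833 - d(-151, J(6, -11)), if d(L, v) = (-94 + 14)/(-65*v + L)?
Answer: -3759011/347 ≈ -10833.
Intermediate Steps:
J(W, V) = -2 + V
d(L, v) = -80/(L - 65*v)
-10833 - d(-151, J(6, -11)) = -10833 - 80/(-1*(-151) + 65*(-2 - 11)) = -10833 - 80/(151 + 65*(-13)) = -10833 - 80/(151 - 845) = -10833 - 80/(-694) = -10833 - 80*(-1)/694 = -10833 - 1*(-40/347) = -10833 + 40/347 = -3759011/347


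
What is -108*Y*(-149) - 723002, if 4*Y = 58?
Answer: -489668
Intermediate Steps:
Y = 29/2 (Y = (1/4)*58 = 29/2 ≈ 14.500)
-108*Y*(-149) - 723002 = -108*29/2*(-149) - 723002 = -1566*(-149) - 723002 = 233334 - 723002 = -489668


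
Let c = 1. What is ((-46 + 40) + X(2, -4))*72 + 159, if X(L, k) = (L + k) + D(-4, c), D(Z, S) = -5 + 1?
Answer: -705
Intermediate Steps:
D(Z, S) = -4
X(L, k) = -4 + L + k (X(L, k) = (L + k) - 4 = -4 + L + k)
((-46 + 40) + X(2, -4))*72 + 159 = ((-46 + 40) + (-4 + 2 - 4))*72 + 159 = (-6 - 6)*72 + 159 = -12*72 + 159 = -864 + 159 = -705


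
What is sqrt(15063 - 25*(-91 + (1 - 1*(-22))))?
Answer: sqrt(16763) ≈ 129.47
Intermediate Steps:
sqrt(15063 - 25*(-91 + (1 - 1*(-22)))) = sqrt(15063 - 25*(-91 + (1 + 22))) = sqrt(15063 - 25*(-91 + 23)) = sqrt(15063 - 25*(-68)) = sqrt(15063 + 1700) = sqrt(16763)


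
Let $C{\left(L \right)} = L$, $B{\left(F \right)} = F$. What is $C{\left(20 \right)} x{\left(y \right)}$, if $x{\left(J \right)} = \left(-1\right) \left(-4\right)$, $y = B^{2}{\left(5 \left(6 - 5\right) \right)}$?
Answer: $80$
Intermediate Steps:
$y = 25$ ($y = \left(5 \left(6 - 5\right)\right)^{2} = \left(5 \cdot 1\right)^{2} = 5^{2} = 25$)
$x{\left(J \right)} = 4$
$C{\left(20 \right)} x{\left(y \right)} = 20 \cdot 4 = 80$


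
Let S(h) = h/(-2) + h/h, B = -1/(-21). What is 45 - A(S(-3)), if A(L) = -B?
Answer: 946/21 ≈ 45.048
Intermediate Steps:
B = 1/21 (B = -1*(-1/21) = 1/21 ≈ 0.047619)
S(h) = 1 - h/2 (S(h) = h*(-½) + 1 = -h/2 + 1 = 1 - h/2)
A(L) = -1/21 (A(L) = -1*1/21 = -1/21)
45 - A(S(-3)) = 45 - 1*(-1/21) = 45 + 1/21 = 946/21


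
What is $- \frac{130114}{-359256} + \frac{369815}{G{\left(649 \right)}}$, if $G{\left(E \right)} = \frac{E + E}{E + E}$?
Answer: $\frac{66429193877}{179628} \approx 3.6982 \cdot 10^{5}$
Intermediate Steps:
$G{\left(E \right)} = 1$ ($G{\left(E \right)} = \frac{2 E}{2 E} = 2 E \frac{1}{2 E} = 1$)
$- \frac{130114}{-359256} + \frac{369815}{G{\left(649 \right)}} = - \frac{130114}{-359256} + \frac{369815}{1} = \left(-130114\right) \left(- \frac{1}{359256}\right) + 369815 \cdot 1 = \frac{65057}{179628} + 369815 = \frac{66429193877}{179628}$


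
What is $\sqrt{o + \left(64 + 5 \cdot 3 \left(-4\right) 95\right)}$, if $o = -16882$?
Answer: $9 i \sqrt{278} \approx 150.06 i$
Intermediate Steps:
$\sqrt{o + \left(64 + 5 \cdot 3 \left(-4\right) 95\right)} = \sqrt{-16882 + \left(64 + 5 \cdot 3 \left(-4\right) 95\right)} = \sqrt{-16882 + \left(64 + 15 \left(-4\right) 95\right)} = \sqrt{-16882 + \left(64 - 5700\right)} = \sqrt{-16882 - 5636} = \sqrt{-22518} = 9 i \sqrt{278}$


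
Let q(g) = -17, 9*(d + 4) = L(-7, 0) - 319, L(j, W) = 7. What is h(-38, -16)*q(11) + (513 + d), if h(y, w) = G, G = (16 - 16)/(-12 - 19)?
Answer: 1423/3 ≈ 474.33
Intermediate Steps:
d = -116/3 (d = -4 + (7 - 319)/9 = -4 + (1/9)*(-312) = -4 - 104/3 = -116/3 ≈ -38.667)
G = 0 (G = 0/(-31) = 0*(-1/31) = 0)
h(y, w) = 0
h(-38, -16)*q(11) + (513 + d) = 0*(-17) + (513 - 116/3) = 0 + 1423/3 = 1423/3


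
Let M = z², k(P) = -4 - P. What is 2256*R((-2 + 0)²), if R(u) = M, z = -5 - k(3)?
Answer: 9024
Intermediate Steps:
z = 2 (z = -5 - (-4 - 1*3) = -5 - (-4 - 3) = -5 - 1*(-7) = -5 + 7 = 2)
M = 4 (M = 2² = 4)
R(u) = 4
2256*R((-2 + 0)²) = 2256*4 = 9024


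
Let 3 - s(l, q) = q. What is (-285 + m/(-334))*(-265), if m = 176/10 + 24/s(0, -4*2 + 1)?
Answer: 12615325/167 ≈ 75541.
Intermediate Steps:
s(l, q) = 3 - q
m = 20 (m = 176/10 + 24/(3 - (-4*2 + 1)) = 176*(⅒) + 24/(3 - (-8 + 1)) = 88/5 + 24/(3 - 1*(-7)) = 88/5 + 24/(3 + 7) = 88/5 + 24/10 = 88/5 + 24*(⅒) = 88/5 + 12/5 = 20)
(-285 + m/(-334))*(-265) = (-285 + 20/(-334))*(-265) = (-285 + 20*(-1/334))*(-265) = (-285 - 10/167)*(-265) = -47605/167*(-265) = 12615325/167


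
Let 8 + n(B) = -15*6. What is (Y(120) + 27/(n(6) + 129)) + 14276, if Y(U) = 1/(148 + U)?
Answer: 118612275/8308 ≈ 14277.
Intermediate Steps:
n(B) = -98 (n(B) = -8 - 15*6 = -8 - 90 = -98)
(Y(120) + 27/(n(6) + 129)) + 14276 = (1/(148 + 120) + 27/(-98 + 129)) + 14276 = (1/268 + 27/31) + 14276 = 7267/8308 + 14276 = 118612275/8308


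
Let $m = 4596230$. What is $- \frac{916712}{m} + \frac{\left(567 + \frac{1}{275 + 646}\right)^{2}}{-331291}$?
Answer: $- \frac{755503439536975996}{645803888463088065} \approx -1.1699$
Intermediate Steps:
$- \frac{916712}{m} + \frac{\left(567 + \frac{1}{275 + 646}\right)^{2}}{-331291} = - \frac{916712}{4596230} + \frac{\left(567 + \frac{1}{275 + 646}\right)^{2}}{-331291} = \left(-916712\right) \frac{1}{4596230} + \left(567 + \frac{1}{921}\right)^{2} \left(- \frac{1}{331291}\right) = - \frac{458356}{2298115} + \left(567 + \frac{1}{921}\right)^{2} \left(- \frac{1}{331291}\right) = - \frac{458356}{2298115} + \left(\frac{522208}{921}\right)^{2} \left(- \frac{1}{331291}\right) = - \frac{458356}{2298115} + \frac{272701195264}{848241} \left(- \frac{1}{331291}\right) = - \frac{458356}{2298115} - \frac{272701195264}{281014609131} = - \frac{755503439536975996}{645803888463088065}$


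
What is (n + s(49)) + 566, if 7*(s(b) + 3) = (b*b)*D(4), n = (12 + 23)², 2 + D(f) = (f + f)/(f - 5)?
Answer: -1642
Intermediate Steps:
D(f) = -2 + 2*f/(-5 + f) (D(f) = -2 + (f + f)/(f - 5) = -2 + (2*f)/(-5 + f) = -2 + 2*f/(-5 + f))
n = 1225 (n = 35² = 1225)
s(b) = -3 - 10*b²/7 (s(b) = -3 + ((b*b)*(10/(-5 + 4)))/7 = -3 + (b²*(10/(-1)))/7 = -3 + (b²*(10*(-1)))/7 = -3 + (b²*(-10))/7 = -3 + (-10*b²)/7 = -3 - 10*b²/7)
(n + s(49)) + 566 = (1225 + (-3 - 10/7*49²)) + 566 = (1225 + (-3 - 10/7*2401)) + 566 = (1225 + (-3 - 3430)) + 566 = (1225 - 3433) + 566 = -2208 + 566 = -1642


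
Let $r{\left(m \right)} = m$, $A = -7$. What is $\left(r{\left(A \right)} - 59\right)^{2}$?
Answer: $4356$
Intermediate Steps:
$\left(r{\left(A \right)} - 59\right)^{2} = \left(-7 - 59\right)^{2} = \left(-66\right)^{2} = 4356$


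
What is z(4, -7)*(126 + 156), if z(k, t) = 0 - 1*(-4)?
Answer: 1128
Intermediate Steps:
z(k, t) = 4 (z(k, t) = 0 + 4 = 4)
z(4, -7)*(126 + 156) = 4*(126 + 156) = 4*282 = 1128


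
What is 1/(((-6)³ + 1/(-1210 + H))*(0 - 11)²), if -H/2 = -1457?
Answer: -1704/44535623 ≈ -3.8262e-5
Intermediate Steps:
H = 2914 (H = -2*(-1457) = 2914)
1/(((-6)³ + 1/(-1210 + H))*(0 - 11)²) = 1/(((-6)³ + 1/(-1210 + 2914))*(0 - 11)²) = 1/((-216 + 1/1704)*(-11)²) = 1/((-216 + 1/1704)*121) = 1/(-368063/1704*121) = 1/(-44535623/1704) = -1704/44535623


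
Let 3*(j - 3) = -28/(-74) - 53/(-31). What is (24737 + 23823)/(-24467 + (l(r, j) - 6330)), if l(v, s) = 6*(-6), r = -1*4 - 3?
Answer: -48560/30833 ≈ -1.5749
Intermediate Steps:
j = 12718/3441 (j = 3 + (-28/(-74) - 53/(-31))/3 = 3 + (-28*(-1/74) - 53*(-1/31))/3 = 3 + (14/37 + 53/31)/3 = 3 + (⅓)*(2395/1147) = 3 + 2395/3441 = 12718/3441 ≈ 3.6960)
r = -7 (r = -4 - 3 = -7)
l(v, s) = -36
(24737 + 23823)/(-24467 + (l(r, j) - 6330)) = (24737 + 23823)/(-24467 + (-36 - 6330)) = 48560/(-24467 - 6366) = 48560/(-30833) = 48560*(-1/30833) = -48560/30833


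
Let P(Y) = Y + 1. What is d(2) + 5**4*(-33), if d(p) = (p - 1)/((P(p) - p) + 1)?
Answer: -41249/2 ≈ -20625.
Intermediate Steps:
P(Y) = 1 + Y
d(p) = -1/2 + p/2 (d(p) = (p - 1)/(((1 + p) - p) + 1) = (-1 + p)/(1 + 1) = (-1 + p)/2 = (-1 + p)*(1/2) = -1/2 + p/2)
d(2) + 5**4*(-33) = (-1/2 + (1/2)*2) + 5**4*(-33) = (-1/2 + 1) + 625*(-33) = 1/2 - 20625 = -41249/2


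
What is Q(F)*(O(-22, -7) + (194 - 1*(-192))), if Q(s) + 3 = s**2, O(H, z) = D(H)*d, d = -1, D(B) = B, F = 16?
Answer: 103224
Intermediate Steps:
O(H, z) = -H (O(H, z) = H*(-1) = -H)
Q(s) = -3 + s**2
Q(F)*(O(-22, -7) + (194 - 1*(-192))) = (-3 + 16**2)*(-1*(-22) + (194 - 1*(-192))) = (-3 + 256)*(22 + (194 + 192)) = 253*(22 + 386) = 253*408 = 103224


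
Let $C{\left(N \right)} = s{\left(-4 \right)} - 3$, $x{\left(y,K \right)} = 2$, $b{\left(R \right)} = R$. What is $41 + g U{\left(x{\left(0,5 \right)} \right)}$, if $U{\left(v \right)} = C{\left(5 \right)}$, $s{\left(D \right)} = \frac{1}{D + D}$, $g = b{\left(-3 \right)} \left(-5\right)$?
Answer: $- \frac{47}{8} \approx -5.875$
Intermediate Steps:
$g = 15$ ($g = \left(-3\right) \left(-5\right) = 15$)
$s{\left(D \right)} = \frac{1}{2 D}$
$C{\left(N \right)} = - \frac{25}{8}$ ($C{\left(N \right)} = \frac{1}{2 \left(-4\right)} - 3 = \frac{1}{2} \left(- \frac{1}{4}\right) - 3 = - \frac{1}{8} - 3 = - \frac{25}{8}$)
$U{\left(v \right)} = - \frac{25}{8}$
$41 + g U{\left(x{\left(0,5 \right)} \right)} = 41 + 15 \left(- \frac{25}{8}\right) = 41 - \frac{375}{8} = - \frac{47}{8}$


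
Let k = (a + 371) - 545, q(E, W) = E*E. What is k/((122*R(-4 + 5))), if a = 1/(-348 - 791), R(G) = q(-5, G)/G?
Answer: -198187/3473950 ≈ -0.057049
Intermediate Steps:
q(E, W) = E**2
R(G) = 25/G (R(G) = (-5)**2/G = 25/G)
a = -1/1139 (a = 1/(-1139) = -1/1139 ≈ -0.00087796)
k = -198187/1139 (k = (-1/1139 + 371) - 545 = 422568/1139 - 545 = -198187/1139 ≈ -174.00)
k/((122*R(-4 + 5))) = -198187/(1139*(122*(25/(-4 + 5)))) = -198187/(1139*(122*(25/1))) = -198187/(1139*(122*(25*1))) = -198187/(1139*(122*25)) = -198187/1139/3050 = -198187/1139*1/3050 = -198187/3473950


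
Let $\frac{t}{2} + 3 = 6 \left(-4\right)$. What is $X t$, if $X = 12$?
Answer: $-648$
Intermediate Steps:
$t = -54$ ($t = -6 + 2 \cdot 6 \left(-4\right) = -6 + 2 \left(-24\right) = -6 - 48 = -54$)
$X t = 12 \left(-54\right) = -648$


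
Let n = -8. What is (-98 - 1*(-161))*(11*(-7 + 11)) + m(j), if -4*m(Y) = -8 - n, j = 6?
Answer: 2772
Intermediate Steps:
m(Y) = 0 (m(Y) = -(-8 - 1*(-8))/4 = -(-8 + 8)/4 = -1/4*0 = 0)
(-98 - 1*(-161))*(11*(-7 + 11)) + m(j) = (-98 - 1*(-161))*(11*(-7 + 11)) + 0 = (-98 + 161)*(11*4) + 0 = 63*44 + 0 = 2772 + 0 = 2772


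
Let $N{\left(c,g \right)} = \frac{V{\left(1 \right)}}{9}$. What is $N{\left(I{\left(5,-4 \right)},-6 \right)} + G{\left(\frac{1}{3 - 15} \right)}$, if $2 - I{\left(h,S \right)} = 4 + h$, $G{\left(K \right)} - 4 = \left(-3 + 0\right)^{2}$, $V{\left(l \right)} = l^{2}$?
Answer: $\frac{118}{9} \approx 13.111$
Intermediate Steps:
$G{\left(K \right)} = 13$ ($G{\left(K \right)} = 4 + \left(-3 + 0\right)^{2} = 4 + \left(-3\right)^{2} = 4 + 9 = 13$)
$I{\left(h,S \right)} = -2 - h$ ($I{\left(h,S \right)} = 2 - \left(4 + h\right) = -2 - h$)
$N{\left(c,g \right)} = \frac{1}{9}$ ($N{\left(c,g \right)} = \frac{1^{2}}{9} = 1 \cdot \frac{1}{9} = \frac{1}{9}$)
$N{\left(I{\left(5,-4 \right)},-6 \right)} + G{\left(\frac{1}{3 - 15} \right)} = \frac{1}{9} + 13 = \frac{118}{9}$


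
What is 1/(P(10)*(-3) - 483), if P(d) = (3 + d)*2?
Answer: -1/561 ≈ -0.0017825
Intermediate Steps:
P(d) = 6 + 2*d
1/(P(10)*(-3) - 483) = 1/((6 + 2*10)*(-3) - 483) = 1/((6 + 20)*(-3) - 483) = 1/(26*(-3) - 483) = 1/(-78 - 483) = 1/(-561) = -1/561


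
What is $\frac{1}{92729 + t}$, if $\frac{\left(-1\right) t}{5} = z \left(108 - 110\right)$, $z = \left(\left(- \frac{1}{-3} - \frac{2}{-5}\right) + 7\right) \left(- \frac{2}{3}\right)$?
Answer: $\frac{9}{834097} \approx 1.079 \cdot 10^{-5}$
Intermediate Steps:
$z = - \frac{232}{45}$ ($z = \left(\left(\left(-1\right) \left(- \frac{1}{3}\right) - - \frac{2}{5}\right) + 7\right) \left(\left(-2\right) \frac{1}{3}\right) = \left(\left(\frac{1}{3} + \frac{2}{5}\right) + 7\right) \left(- \frac{2}{3}\right) = \left(\frac{11}{15} + 7\right) \left(- \frac{2}{3}\right) = \frac{116}{15} \left(- \frac{2}{3}\right) = - \frac{232}{45} \approx -5.1556$)
$t = - \frac{464}{9}$ ($t = - 5 \left(- \frac{232 \left(108 - 110\right)}{45}\right) = - 5 \left(\left(- \frac{232}{45}\right) \left(-2\right)\right) = \left(-5\right) \frac{464}{45} = - \frac{464}{9} \approx -51.556$)
$\frac{1}{92729 + t} = \frac{1}{92729 - \frac{464}{9}} = \frac{1}{\frac{834097}{9}} = \frac{9}{834097}$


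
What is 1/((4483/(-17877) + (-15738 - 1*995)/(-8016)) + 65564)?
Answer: 15922448/1043968625129 ≈ 1.5252e-5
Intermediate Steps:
1/((4483/(-17877) + (-15738 - 1*995)/(-8016)) + 65564) = 1/((4483*(-1/17877) + (-15738 - 995)*(-1/8016)) + 65564) = 1/((-4483/17877 - 16733*(-1/8016)) + 65564) = 1/((-4483/17877 + 16733/8016) + 65564) = 1/(29244457/15922448 + 65564) = 1/(1043968625129/15922448) = 15922448/1043968625129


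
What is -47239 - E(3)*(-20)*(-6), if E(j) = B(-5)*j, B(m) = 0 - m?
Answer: -49039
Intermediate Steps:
B(m) = -m
E(j) = 5*j (E(j) = (-1*(-5))*j = 5*j)
-47239 - E(3)*(-20)*(-6) = -47239 - (5*3)*(-20)*(-6) = -47239 - 15*(-20)*(-6) = -47239 - (-300)*(-6) = -47239 - 1*1800 = -47239 - 1800 = -49039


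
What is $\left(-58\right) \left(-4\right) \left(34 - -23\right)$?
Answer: $13224$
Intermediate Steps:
$\left(-58\right) \left(-4\right) \left(34 - -23\right) = 232 \left(34 + 23\right) = 232 \cdot 57 = 13224$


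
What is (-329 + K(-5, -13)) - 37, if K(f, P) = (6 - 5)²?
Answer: -365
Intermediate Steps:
K(f, P) = 1 (K(f, P) = 1² = 1)
(-329 + K(-5, -13)) - 37 = (-329 + 1) - 37 = -328 - 37 = -365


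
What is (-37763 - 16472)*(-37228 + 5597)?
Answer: 1715507285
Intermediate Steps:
(-37763 - 16472)*(-37228 + 5597) = -54235*(-31631) = 1715507285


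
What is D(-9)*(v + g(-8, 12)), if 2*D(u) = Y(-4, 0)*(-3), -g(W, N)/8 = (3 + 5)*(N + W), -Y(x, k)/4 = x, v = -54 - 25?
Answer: 8040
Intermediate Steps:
v = -79
Y(x, k) = -4*x
g(W, N) = -64*N - 64*W (g(W, N) = -8*(3 + 5)*(N + W) = -64*(N + W) = -8*(8*N + 8*W) = -64*N - 64*W)
D(u) = -24 (D(u) = (-4*(-4)*(-3))/2 = (16*(-3))/2 = (1/2)*(-48) = -24)
D(-9)*(v + g(-8, 12)) = -24*(-79 + (-64*12 - 64*(-8))) = -24*(-79 + (-768 + 512)) = -24*(-79 - 256) = -24*(-335) = 8040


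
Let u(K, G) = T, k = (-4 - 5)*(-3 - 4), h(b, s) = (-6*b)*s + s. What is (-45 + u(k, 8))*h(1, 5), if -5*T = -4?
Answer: 1105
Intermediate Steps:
h(b, s) = s - 6*b*s (h(b, s) = -6*b*s + s = s - 6*b*s)
k = 63 (k = -9*(-7) = 63)
T = ⅘ (T = -⅕*(-4) = ⅘ ≈ 0.80000)
u(K, G) = ⅘
(-45 + u(k, 8))*h(1, 5) = (-45 + ⅘)*(5*(1 - 6*1)) = -221*(1 - 6) = -221*(-5) = -221/5*(-25) = 1105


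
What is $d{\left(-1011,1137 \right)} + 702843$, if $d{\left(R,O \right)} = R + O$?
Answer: $702969$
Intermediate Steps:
$d{\left(R,O \right)} = O + R$
$d{\left(-1011,1137 \right)} + 702843 = \left(1137 - 1011\right) + 702843 = 126 + 702843 = 702969$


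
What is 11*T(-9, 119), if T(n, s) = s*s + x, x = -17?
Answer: 155584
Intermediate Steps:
T(n, s) = -17 + s² (T(n, s) = s*s - 17 = s² - 17 = -17 + s²)
11*T(-9, 119) = 11*(-17 + 119²) = 11*(-17 + 14161) = 11*14144 = 155584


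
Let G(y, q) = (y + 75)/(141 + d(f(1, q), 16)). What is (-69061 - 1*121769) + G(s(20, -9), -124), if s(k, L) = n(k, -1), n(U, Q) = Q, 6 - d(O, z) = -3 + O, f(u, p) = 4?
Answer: -13930553/73 ≈ -1.9083e+5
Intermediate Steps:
d(O, z) = 9 - O (d(O, z) = 6 - (-3 + O) = 6 + (3 - O) = 9 - O)
s(k, L) = -1
G(y, q) = 75/146 + y/146 (G(y, q) = (y + 75)/(141 + (9 - 1*4)) = (75 + y)/(141 + (9 - 4)) = (75 + y)/(141 + 5) = (75 + y)/146 = (75 + y)*(1/146) = 75/146 + y/146)
(-69061 - 1*121769) + G(s(20, -9), -124) = (-69061 - 1*121769) + (75/146 + (1/146)*(-1)) = (-69061 - 121769) + (75/146 - 1/146) = -190830 + 37/73 = -13930553/73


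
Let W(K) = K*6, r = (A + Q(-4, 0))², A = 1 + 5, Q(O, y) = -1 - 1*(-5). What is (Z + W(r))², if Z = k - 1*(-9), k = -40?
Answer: 323761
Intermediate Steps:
Q(O, y) = 4 (Q(O, y) = -1 + 5 = 4)
A = 6
r = 100 (r = (6 + 4)² = 10² = 100)
W(K) = 6*K
Z = -31 (Z = -40 - 1*(-9) = -40 + 9 = -31)
(Z + W(r))² = (-31 + 6*100)² = (-31 + 600)² = 569² = 323761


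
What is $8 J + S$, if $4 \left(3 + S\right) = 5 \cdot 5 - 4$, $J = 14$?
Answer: $\frac{457}{4} \approx 114.25$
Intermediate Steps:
$S = \frac{9}{4}$ ($S = -3 + \frac{5 \cdot 5 - 4}{4} = -3 + \frac{25 - 4}{4} = -3 + \frac{1}{4} \cdot 21 = -3 + \frac{21}{4} = \frac{9}{4} \approx 2.25$)
$8 J + S = 8 \cdot 14 + \frac{9}{4} = 112 + \frac{9}{4} = \frac{457}{4}$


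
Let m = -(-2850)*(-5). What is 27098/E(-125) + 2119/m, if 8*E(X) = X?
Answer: -4943099/2850 ≈ -1734.4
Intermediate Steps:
E(X) = X/8
m = -14250 (m = -285*50 = -14250)
27098/E(-125) + 2119/m = 27098/(((1/8)*(-125))) + 2119/(-14250) = 27098/(-125/8) + 2119*(-1/14250) = 27098*(-8/125) - 2119/14250 = -216784/125 - 2119/14250 = -4943099/2850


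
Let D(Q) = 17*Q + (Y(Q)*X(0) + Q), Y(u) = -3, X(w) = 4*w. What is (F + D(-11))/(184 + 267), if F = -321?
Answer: -519/451 ≈ -1.1508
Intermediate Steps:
D(Q) = 18*Q (D(Q) = 17*Q + (-12*0 + Q) = 17*Q + (-3*0 + Q) = 17*Q + (0 + Q) = 17*Q + Q = 18*Q)
(F + D(-11))/(184 + 267) = (-321 + 18*(-11))/(184 + 267) = (-321 - 198)/451 = (1/451)*(-519) = -519/451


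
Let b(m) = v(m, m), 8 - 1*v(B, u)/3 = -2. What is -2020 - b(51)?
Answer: -2050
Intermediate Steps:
v(B, u) = 30 (v(B, u) = 24 - 3*(-2) = 24 + 6 = 30)
b(m) = 30
-2020 - b(51) = -2020 - 1*30 = -2020 - 30 = -2050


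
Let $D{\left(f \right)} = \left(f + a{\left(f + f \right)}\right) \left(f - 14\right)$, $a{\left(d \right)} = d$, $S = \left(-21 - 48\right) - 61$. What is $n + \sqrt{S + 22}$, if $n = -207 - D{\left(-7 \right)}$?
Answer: $-648 + 6 i \sqrt{3} \approx -648.0 + 10.392 i$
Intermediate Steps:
$S = -130$ ($S = -69 - 61 = -130$)
$D{\left(f \right)} = 3 f \left(-14 + f\right)$ ($D{\left(f \right)} = \left(f + \left(f + f\right)\right) \left(f - 14\right) = \left(f + 2 f\right) \left(-14 + f\right) = 3 f \left(-14 + f\right)$)
$n = -648$ ($n = -207 - 3 \left(-7\right) \left(-14 - 7\right) = -207 - 3 \left(-7\right) \left(-21\right) = -207 - 441 = -648$)
$n + \sqrt{S + 22} = -648 + \sqrt{-130 + 22} = -648 + \sqrt{-108} = -648 + 6 i \sqrt{3}$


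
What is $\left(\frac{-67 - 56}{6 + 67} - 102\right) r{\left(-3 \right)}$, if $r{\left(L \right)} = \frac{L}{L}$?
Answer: $- \frac{7569}{73} \approx -103.68$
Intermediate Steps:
$r{\left(L \right)} = 1$
$\left(\frac{-67 - 56}{6 + 67} - 102\right) r{\left(-3 \right)} = \left(\frac{-67 - 56}{6 + 67} - 102\right) 1 = \left(- \frac{123}{73} - 102\right) 1 = \left(- \frac{7569}{73}\right) 1 = - \frac{7569}{73}$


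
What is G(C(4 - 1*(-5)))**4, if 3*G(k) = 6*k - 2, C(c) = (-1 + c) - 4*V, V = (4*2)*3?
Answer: 78904810000/81 ≈ 9.7413e+8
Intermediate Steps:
V = 24 (V = 8*3 = 24)
C(c) = -97 + c (C(c) = (-1 + c) - 4*24 = (-1 + c) - 96 = -97 + c)
G(k) = -2/3 + 2*k (G(k) = (6*k - 2)/3 = (-2 + 6*k)/3 = -2/3 + 2*k)
G(C(4 - 1*(-5)))**4 = (-2/3 + 2*(-97 + (4 - 1*(-5))))**4 = (-2/3 + 2*(-97 + (4 + 5)))**4 = (-2/3 + 2*(-97 + 9))**4 = (-2/3 + 2*(-88))**4 = (-2/3 - 176)**4 = (-530/3)**4 = 78904810000/81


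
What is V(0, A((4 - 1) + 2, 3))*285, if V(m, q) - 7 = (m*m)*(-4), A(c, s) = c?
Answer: 1995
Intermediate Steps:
V(m, q) = 7 - 4*m**2 (V(m, q) = 7 + (m*m)*(-4) = 7 + m**2*(-4) = 7 - 4*m**2)
V(0, A((4 - 1) + 2, 3))*285 = (7 - 4*0**2)*285 = (7 - 4*0)*285 = (7 + 0)*285 = 7*285 = 1995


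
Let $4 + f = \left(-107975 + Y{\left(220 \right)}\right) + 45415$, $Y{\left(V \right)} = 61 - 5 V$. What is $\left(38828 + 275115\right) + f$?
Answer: $250340$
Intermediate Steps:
$Y{\left(V \right)} = 61 - 5 V$
$f = -63603$ ($f = -4 + \left(\left(-107975 + \left(61 - 1100\right)\right) + 45415\right) = -4 + \left(\left(-107975 - 1039\right) + 45415\right) = -4 + \left(-109014 + 45415\right) = -4 - 63599 = -63603$)
$\left(38828 + 275115\right) + f = \left(38828 + 275115\right) - 63603 = 313943 - 63603 = 250340$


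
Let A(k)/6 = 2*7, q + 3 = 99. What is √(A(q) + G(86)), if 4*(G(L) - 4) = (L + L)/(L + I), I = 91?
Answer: √2764563/177 ≈ 9.3938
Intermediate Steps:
G(L) = 4 + L/(2*(91 + L)) (G(L) = 4 + ((L + L)/(L + 91))/4 = 4 + ((2*L)/(91 + L))/4 = 4 + (2*L/(91 + L))/4 = 4 + L/(2*(91 + L)))
q = 96 (q = -3 + 99 = 96)
A(k) = 84 (A(k) = 6*(2*7) = 6*14 = 84)
√(A(q) + G(86)) = √(84 + (728 + 9*86)/(2*(91 + 86))) = √(84 + (½)*(728 + 774)/177) = √(84 + (½)*(1/177)*1502) = √(84 + 751/177) = √(15619/177) = √2764563/177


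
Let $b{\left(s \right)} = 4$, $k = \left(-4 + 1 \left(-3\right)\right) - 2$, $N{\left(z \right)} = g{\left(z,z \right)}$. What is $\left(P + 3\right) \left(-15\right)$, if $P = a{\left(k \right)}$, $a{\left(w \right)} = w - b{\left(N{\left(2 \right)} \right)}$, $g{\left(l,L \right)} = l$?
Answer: $150$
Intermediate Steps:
$N{\left(z \right)} = z$
$k = -9$ ($k = \left(-4 - 3\right) - 2 = -7 - 2 = -9$)
$a{\left(w \right)} = -4 + w$ ($a{\left(w \right)} = w - 4 = -4 + w$)
$P = -13$ ($P = -4 - 9 = -13$)
$\left(P + 3\right) \left(-15\right) = \left(-13 + 3\right) \left(-15\right) = \left(-10\right) \left(-15\right) = 150$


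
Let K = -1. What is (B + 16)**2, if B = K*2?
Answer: 196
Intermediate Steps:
B = -2 (B = -1*2 = -2)
(B + 16)**2 = (-2 + 16)**2 = 14**2 = 196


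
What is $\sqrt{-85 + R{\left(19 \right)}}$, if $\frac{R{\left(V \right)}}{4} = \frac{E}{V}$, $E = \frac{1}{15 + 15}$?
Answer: $\frac{i \sqrt{6903555}}{285} \approx 9.2192 i$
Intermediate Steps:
$E = \frac{1}{30} \approx 0.033333$
$R{\left(V \right)} = \frac{2}{15 V}$ ($R{\left(V \right)} = 4 \frac{1}{30 V} = \frac{2}{15 V}$)
$\sqrt{-85 + R{\left(19 \right)}} = \sqrt{-85 + \frac{2}{15 \cdot 19}} = \sqrt{-85 + \frac{2}{15} \cdot \frac{1}{19}} = \sqrt{-85 + \frac{2}{285}} = \sqrt{- \frac{24223}{285}} = \frac{i \sqrt{6903555}}{285}$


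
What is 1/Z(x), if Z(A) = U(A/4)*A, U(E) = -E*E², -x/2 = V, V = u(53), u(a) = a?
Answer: -4/7890481 ≈ -5.0694e-7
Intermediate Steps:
V = 53
x = -106 (x = -2*53 = -106)
U(E) = -E³
Z(A) = -A⁴/64 (Z(A) = (-(A/4)³)*A = (-A³/64)*A = -A⁴/64)
1/Z(x) = 1/(-1/64*(-106)⁴) = 1/(-1/64*126247696) = 1/(-7890481/4) = -4/7890481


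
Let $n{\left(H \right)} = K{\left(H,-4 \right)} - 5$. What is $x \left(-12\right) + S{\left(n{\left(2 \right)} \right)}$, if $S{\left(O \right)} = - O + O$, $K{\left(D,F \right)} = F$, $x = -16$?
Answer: $192$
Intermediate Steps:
$n{\left(H \right)} = -9$ ($n{\left(H \right)} = -4 - 5 = -9$)
$S{\left(O \right)} = 0$
$x \left(-12\right) + S{\left(n{\left(2 \right)} \right)} = \left(-16\right) \left(-12\right) + 0 = 192 + 0 = 192$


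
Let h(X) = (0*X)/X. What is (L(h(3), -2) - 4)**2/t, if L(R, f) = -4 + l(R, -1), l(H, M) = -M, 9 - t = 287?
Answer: -49/278 ≈ -0.17626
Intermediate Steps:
t = -278 (t = 9 - 1*287 = 9 - 287 = -278)
h(X) = 0 (h(X) = 0/X = 0)
L(R, f) = -3 (L(R, f) = -4 - 1*(-1) = -4 + 1 = -3)
(L(h(3), -2) - 4)**2/t = (-3 - 4)**2/(-278) = (-7)**2*(-1/278) = 49*(-1/278) = -49/278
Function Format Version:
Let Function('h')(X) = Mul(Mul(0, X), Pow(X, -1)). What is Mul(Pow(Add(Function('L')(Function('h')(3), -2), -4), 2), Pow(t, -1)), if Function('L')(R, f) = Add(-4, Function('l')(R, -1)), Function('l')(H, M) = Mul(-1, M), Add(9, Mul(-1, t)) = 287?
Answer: Rational(-49, 278) ≈ -0.17626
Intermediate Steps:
t = -278 (t = Add(9, Mul(-1, 287)) = Add(9, -287) = -278)
Function('h')(X) = 0 (Function('h')(X) = Mul(0, Pow(X, -1)) = 0)
Function('L')(R, f) = -3 (Function('L')(R, f) = Add(-4, Mul(-1, -1)) = Add(-4, 1) = -3)
Mul(Pow(Add(Function('L')(Function('h')(3), -2), -4), 2), Pow(t, -1)) = Mul(Pow(Add(-3, -4), 2), Pow(-278, -1)) = Mul(Pow(-7, 2), Rational(-1, 278)) = Mul(49, Rational(-1, 278)) = Rational(-49, 278)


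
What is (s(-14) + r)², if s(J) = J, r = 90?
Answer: 5776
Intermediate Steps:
(s(-14) + r)² = (-14 + 90)² = 76² = 5776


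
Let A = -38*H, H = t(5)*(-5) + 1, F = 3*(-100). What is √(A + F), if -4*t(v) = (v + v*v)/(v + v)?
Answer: 31*I*√2/2 ≈ 21.92*I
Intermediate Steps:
F = -300
t(v) = -(v + v²)/(8*v) (t(v) = -(v + v*v)/(4*(v + v)) = -(v + v²)/(4*(2*v)) = -(v + v²)*1/(2*v)/4 = -(v + v²)/(8*v))
H = 19/4 (H = (-⅛ - ⅛*5)*(-5) + 1 = (-⅛ - 5/8)*(-5) + 1 = -¾*(-5) + 1 = 15/4 + 1 = 19/4 ≈ 4.7500)
A = -361/2 (A = -38*19/4 = -361/2 ≈ -180.50)
√(A + F) = √(-361/2 - 300) = √(-961/2) = 31*I*√2/2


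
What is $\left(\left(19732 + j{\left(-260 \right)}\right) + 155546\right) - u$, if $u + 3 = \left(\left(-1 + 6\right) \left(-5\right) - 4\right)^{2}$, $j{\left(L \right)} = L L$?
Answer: $242040$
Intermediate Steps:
$j{\left(L \right)} = L^{2}$
$u = 838$ ($u = -3 + \left(\left(-1 + 6\right) \left(-5\right) - 4\right)^{2} = -3 + \left(5 \left(-5\right) - 4\right)^{2} = -3 + \left(-25 - 4\right)^{2} = -3 + \left(-29\right)^{2} = -3 + 841 = 838$)
$\left(\left(19732 + j{\left(-260 \right)}\right) + 155546\right) - u = \left(\left(19732 + \left(-260\right)^{2}\right) + 155546\right) - 838 = \left(\left(19732 + 67600\right) + 155546\right) - 838 = \left(87332 + 155546\right) - 838 = 242878 - 838 = 242040$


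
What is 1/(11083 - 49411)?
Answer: -1/38328 ≈ -2.6091e-5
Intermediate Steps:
1/(11083 - 49411) = 1/(-38328) = -1/38328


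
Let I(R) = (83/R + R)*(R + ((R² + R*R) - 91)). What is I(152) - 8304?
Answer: 1071577095/152 ≈ 7.0498e+6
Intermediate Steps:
I(R) = (R + 83/R)*(-91 + R + 2*R²) (I(R) = (R + 83/R)*(R + ((R² + R²) - 91)) = (R + 83/R)*(R + (2*R² - 91)) = (R + 83/R)*(R + (-91 + 2*R²)) = (R + 83/R)*(-91 + R + 2*R²))
I(152) - 8304 = (83 + 152² - 7553/152 + 2*152³ + 75*152) - 8304 = (83 + 23104 - 7553*1/152 + 2*3511808 + 11400) - 8304 = (83 + 23104 - 7553/152 + 7023616 + 11400) - 8304 = 1072839303/152 - 8304 = 1071577095/152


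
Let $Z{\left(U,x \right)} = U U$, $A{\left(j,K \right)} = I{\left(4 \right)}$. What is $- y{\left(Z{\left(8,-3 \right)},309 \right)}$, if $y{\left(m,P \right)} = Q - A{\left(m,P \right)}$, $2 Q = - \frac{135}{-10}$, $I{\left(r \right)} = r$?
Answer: $- \frac{11}{4} \approx -2.75$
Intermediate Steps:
$A{\left(j,K \right)} = 4$
$Z{\left(U,x \right)} = U^{2}$
$Q = \frac{27}{4}$ ($Q = \frac{\left(-135\right) \frac{1}{-10}}{2} = \frac{\left(-135\right) \left(- \frac{1}{10}\right)}{2} = \frac{1}{2} \cdot \frac{27}{2} = \frac{27}{4} \approx 6.75$)
$y{\left(m,P \right)} = \frac{11}{4}$ ($y{\left(m,P \right)} = \frac{27}{4} - 4 = \frac{11}{4}$)
$- y{\left(Z{\left(8,-3 \right)},309 \right)} = \left(-1\right) \frac{11}{4} = - \frac{11}{4}$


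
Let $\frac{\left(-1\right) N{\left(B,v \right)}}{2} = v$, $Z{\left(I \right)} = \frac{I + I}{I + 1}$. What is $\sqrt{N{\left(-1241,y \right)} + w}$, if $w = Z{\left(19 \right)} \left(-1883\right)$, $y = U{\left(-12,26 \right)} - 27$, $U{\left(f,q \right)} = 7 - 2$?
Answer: $\frac{i \sqrt{353370}}{10} \approx 59.445 i$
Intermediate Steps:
$U{\left(f,q \right)} = 5$ ($U{\left(f,q \right)} = 7 - 2 = 5$)
$Z{\left(I \right)} = \frac{2 I}{1 + I}$
$y = -22$ ($y = 5 - 27 = -22$)
$w = - \frac{35777}{10}$ ($w = 2 \cdot 19 \frac{1}{1 + 19} \left(-1883\right) = 2 \cdot 19 \cdot \frac{1}{20} \left(-1883\right) = \frac{19}{10} \left(-1883\right) = - \frac{35777}{10} \approx -3577.7$)
$N{\left(B,v \right)} = - 2 v$
$\sqrt{N{\left(-1241,y \right)} + w} = \sqrt{\left(-2\right) \left(-22\right) - \frac{35777}{10}} = \sqrt{44 - \frac{35777}{10}} = \sqrt{- \frac{35337}{10}} = \frac{i \sqrt{353370}}{10}$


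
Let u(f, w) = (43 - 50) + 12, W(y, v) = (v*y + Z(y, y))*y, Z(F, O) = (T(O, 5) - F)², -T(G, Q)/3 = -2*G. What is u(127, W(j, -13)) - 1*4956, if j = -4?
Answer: -4951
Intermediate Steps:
T(G, Q) = 6*G (T(G, Q) = -(-6)*G = 6*G)
Z(F, O) = (-F + 6*O)² (Z(F, O) = (6*O - F)² = (-F + 6*O)²)
W(y, v) = y*(25*y² + v*y) (W(y, v) = (v*y + (y - 6*y)²)*y = (v*y + (-5*y)²)*y = (v*y + 25*y²)*y = (25*y² + v*y)*y = y*(25*y² + v*y))
u(f, w) = 5 (u(f, w) = -7 + 12 = 5)
u(127, W(j, -13)) - 1*4956 = 5 - 1*4956 = 5 - 4956 = -4951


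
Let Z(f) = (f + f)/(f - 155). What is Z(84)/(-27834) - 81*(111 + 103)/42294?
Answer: -951349669/2321722081 ≈ -0.40976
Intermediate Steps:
Z(f) = 2*f/(-155 + f) (Z(f) = (2*f)/(-155 + f) = 2*f/(-155 + f))
Z(84)/(-27834) - 81*(111 + 103)/42294 = (2*84/(-155 + 84))/(-27834) - 81*(111 + 103)/42294 = (2*84/(-71))*(-1/27834) - 81*214*(1/42294) = (2*84*(-1/71))*(-1/27834) - 17334*1/42294 = -168/71*(-1/27834) - 2889/7049 = 28/329369 - 2889/7049 = -951349669/2321722081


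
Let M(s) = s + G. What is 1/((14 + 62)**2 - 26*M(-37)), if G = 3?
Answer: 1/6660 ≈ 0.00015015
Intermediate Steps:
M(s) = 3 + s (M(s) = s + 3 = 3 + s)
1/((14 + 62)**2 - 26*M(-37)) = 1/((14 + 62)**2 - 26*(3 - 37)) = 1/(76**2 - 26*(-34)) = 1/(5776 + 884) = 1/6660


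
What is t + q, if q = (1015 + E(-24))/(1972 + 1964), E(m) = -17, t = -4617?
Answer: -9085757/1968 ≈ -4616.8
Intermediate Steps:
q = 499/1968 (q = (1015 - 17)/(1972 + 1964) = 998/3936 = 998*(1/3936) = 499/1968 ≈ 0.25356)
t + q = -4617 + 499/1968 = -9085757/1968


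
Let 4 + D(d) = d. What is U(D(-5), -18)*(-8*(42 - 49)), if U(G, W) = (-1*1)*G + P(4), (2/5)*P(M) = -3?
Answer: 84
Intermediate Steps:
D(d) = -4 + d
P(M) = -15/2 (P(M) = (5/2)*(-3) = -15/2)
U(G, W) = -15/2 - G (U(G, W) = (-1*1)*G - 15/2 = -G - 15/2 = -15/2 - G)
U(D(-5), -18)*(-8*(42 - 49)) = (-15/2 - (-4 - 5))*(-8*(42 - 49)) = (-15/2 - 1*(-9))*(-8*(-7)) = (-15/2 + 9)*56 = (3/2)*56 = 84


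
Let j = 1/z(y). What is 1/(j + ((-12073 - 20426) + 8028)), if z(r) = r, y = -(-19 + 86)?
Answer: -67/1639558 ≈ -4.0865e-5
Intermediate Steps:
y = -67 (y = -1*67 = -67)
j = -1/67 (j = 1/(-67) = -1/67 ≈ -0.014925)
1/(j + ((-12073 - 20426) + 8028)) = 1/(-1/67 + ((-12073 - 20426) + 8028)) = 1/(-1/67 + (-32499 + 8028)) = 1/(-1/67 - 24471) = 1/(-1639558/67) = -67/1639558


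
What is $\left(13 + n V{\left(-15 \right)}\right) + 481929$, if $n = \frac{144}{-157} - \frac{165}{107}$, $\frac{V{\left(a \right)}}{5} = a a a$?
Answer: $\frac{8793300533}{16799} \approx 5.2344 \cdot 10^{5}$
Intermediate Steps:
$V{\left(a \right)} = 5 a^{3}$ ($V{\left(a \right)} = 5 a a a = 5 a^{2} a = 5 a^{3}$)
$n = - \frac{41313}{16799}$ ($n = 144 \left(- \frac{1}{157}\right) - \frac{165}{107} = - \frac{144}{157} - \frac{165}{107} = - \frac{41313}{16799} \approx -2.4593$)
$\left(13 + n V{\left(-15 \right)}\right) + 481929 = \left(13 - \frac{41313 \cdot 5 \left(-15\right)^{3}}{16799}\right) + 481929 = \left(13 - \frac{41313 \cdot 5 \left(-3375\right)}{16799}\right) + 481929 = \left(13 - - \frac{697156875}{16799}\right) + 481929 = \left(13 + \frac{697156875}{16799}\right) + 481929 = \frac{697375262}{16799} + 481929 = \frac{8793300533}{16799}$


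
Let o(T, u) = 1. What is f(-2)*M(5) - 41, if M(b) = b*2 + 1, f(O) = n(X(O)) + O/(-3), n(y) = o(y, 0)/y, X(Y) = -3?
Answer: -112/3 ≈ -37.333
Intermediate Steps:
n(y) = 1/y
f(O) = -⅓ - O/3 (f(O) = 1/(-3) + O/(-3) = -⅓ + O*(-⅓) = -⅓ - O/3)
M(b) = 1 + 2*b (M(b) = 2*b + 1 = 1 + 2*b)
f(-2)*M(5) - 41 = (-⅓ - ⅓*(-2))*(1 + 2*5) - 41 = (-⅓ + ⅔)*(1 + 10) - 41 = (⅓)*11 - 41 = 11/3 - 41 = -112/3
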